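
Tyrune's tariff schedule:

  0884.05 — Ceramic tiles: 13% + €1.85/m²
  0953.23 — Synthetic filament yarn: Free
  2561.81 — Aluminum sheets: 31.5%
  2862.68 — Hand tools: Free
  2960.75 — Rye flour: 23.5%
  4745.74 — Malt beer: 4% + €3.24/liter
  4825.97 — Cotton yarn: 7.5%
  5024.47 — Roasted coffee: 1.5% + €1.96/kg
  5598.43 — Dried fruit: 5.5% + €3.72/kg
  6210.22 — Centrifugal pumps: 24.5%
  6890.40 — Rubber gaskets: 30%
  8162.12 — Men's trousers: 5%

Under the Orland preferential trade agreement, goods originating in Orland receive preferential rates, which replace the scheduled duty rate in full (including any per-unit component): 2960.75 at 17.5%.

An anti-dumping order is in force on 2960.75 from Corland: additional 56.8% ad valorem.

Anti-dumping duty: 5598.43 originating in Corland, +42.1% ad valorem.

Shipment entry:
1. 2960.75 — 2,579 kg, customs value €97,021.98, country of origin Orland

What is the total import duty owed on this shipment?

Line 1 (2960.75, Orland, 2,579 kg, €97,021.98):
Base rate for 2960.75 is 23.5%.
Origin Orland qualifies under the Tyrune–Orland agreement and 2960.75 is covered: preferential rate 17.5% applies instead.
The additional-duty order on 2960.75 targets Corland, not Orland; it does not apply.
Duty = €97,021.98 × 17.5% = €16,978.85.

€16,978.85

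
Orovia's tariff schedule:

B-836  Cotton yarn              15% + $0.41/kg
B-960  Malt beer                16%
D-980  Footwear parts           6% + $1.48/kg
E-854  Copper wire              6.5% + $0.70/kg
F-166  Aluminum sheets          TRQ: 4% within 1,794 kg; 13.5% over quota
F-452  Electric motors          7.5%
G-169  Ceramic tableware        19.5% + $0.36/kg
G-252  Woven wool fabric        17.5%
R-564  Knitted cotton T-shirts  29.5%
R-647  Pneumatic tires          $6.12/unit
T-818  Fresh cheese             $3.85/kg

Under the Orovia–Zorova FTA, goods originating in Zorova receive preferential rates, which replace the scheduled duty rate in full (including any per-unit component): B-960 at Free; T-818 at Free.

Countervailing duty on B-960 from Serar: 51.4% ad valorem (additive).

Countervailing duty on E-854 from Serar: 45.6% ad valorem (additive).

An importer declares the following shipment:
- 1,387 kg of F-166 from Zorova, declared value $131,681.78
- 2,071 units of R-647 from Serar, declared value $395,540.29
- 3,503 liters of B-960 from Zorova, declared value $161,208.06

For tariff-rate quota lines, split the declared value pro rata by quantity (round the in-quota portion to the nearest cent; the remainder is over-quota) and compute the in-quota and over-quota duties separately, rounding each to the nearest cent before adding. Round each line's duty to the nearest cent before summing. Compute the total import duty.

$17,941.79

Line 1 (F-166, Zorova, 1,387 kg, $131,681.78):
Code F-166 is under a tariff-rate quota (threshold 1,794 kg). Quantity 1,387 kg is within the quota, so the in-quota rate 4% applies to the full value.
Duty = $131,681.78 × 4% = $5,267.27.
Line 2 (R-647, Serar, 2,071 units, $395,540.29):
Base rate for R-647 is $6.12/unit.
Duty = 2,071 × $6.12 = $12,674.52.
Line 3 (B-960, Zorova, 3,503 liters, $161,208.06):
Base rate for B-960 is 16%.
Origin Zorova qualifies under the Orovia–Zorova agreement and B-960 is covered: preferential rate Free applies instead.
The additional-duty order on B-960 targets Serar, not Zorova; it does not apply.
Duty = $161,208.06 × 0% = $0.00.
Total = $5,267.27 + $12,674.52 + $0.00 = $17,941.79.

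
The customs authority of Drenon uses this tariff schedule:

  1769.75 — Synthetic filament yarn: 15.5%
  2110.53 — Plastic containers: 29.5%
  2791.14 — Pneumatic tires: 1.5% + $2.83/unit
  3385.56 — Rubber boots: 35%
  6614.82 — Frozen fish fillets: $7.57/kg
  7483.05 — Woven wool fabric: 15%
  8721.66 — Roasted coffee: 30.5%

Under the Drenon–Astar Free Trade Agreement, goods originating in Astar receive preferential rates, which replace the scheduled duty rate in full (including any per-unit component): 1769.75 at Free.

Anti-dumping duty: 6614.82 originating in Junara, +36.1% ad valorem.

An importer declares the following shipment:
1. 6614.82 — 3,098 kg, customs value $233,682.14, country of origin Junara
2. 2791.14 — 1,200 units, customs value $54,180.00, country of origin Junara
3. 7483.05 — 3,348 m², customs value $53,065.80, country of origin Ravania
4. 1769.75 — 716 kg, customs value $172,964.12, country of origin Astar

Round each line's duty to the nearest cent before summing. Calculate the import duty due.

$119,979.68

Line 1 (6614.82, Junara, 3,098 kg, $233,682.14):
Base rate for 6614.82 is $7.57/kg.
Additional duty on 6614.82 from Junara: +36.1% ad valorem. Applied ad valorem rate = 36.1%.
Duty = $233,682.14 × 36.1% + 3,098 × $7.57 = $107,811.11.
Line 2 (2791.14, Junara, 1,200 units, $54,180.00):
Base rate for 2791.14 is 1.5% + $2.83/unit.
Duty = $54,180.00 × 1.5% + 1,200 × $2.83 = $4,208.70.
Line 3 (7483.05, Ravania, 3,348 m², $53,065.80):
Base rate for 7483.05 is 15%.
Duty = $53,065.80 × 15% = $7,959.87.
Line 4 (1769.75, Astar, 716 kg, $172,964.12):
Base rate for 1769.75 is 15.5%.
Origin Astar qualifies under the Drenon–Astar agreement and 1769.75 is covered: preferential rate Free applies instead.
Duty = $172,964.12 × 0% = $0.00.
Total = $107,811.11 + $4,208.70 + $7,959.87 + $0.00 = $119,979.68.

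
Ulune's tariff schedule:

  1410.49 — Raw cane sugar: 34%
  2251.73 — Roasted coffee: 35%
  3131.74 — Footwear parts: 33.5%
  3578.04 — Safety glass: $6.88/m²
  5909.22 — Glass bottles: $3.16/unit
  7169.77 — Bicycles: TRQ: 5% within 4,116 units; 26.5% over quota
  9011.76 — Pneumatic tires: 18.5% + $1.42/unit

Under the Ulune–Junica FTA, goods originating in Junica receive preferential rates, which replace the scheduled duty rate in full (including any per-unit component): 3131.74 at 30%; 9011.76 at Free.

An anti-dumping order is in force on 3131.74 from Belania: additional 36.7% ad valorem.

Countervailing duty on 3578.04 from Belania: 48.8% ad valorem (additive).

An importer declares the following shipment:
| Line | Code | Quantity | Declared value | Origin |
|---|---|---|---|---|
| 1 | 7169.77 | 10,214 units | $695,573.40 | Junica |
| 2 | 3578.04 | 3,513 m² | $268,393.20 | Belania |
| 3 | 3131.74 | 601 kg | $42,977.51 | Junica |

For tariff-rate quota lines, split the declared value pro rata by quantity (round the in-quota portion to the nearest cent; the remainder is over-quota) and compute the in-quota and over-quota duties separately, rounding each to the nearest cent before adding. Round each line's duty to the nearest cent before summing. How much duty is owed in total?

Line 1 (7169.77, Junica, 10,214 units, $695,573.40):
Code 7169.77 is under a tariff-rate quota (threshold 4,116 units). In-quota: 4,116 units at 5%; over-quota: 6,098 units at 26.5%.
Pro-rata value split: in-quota = $695,573.40 × 4,116/10,214 = $280,299.60; over-quota = $695,573.40 − $280,299.60 = $415,273.80.
In-quota duty = $280,299.60 × 5% = $14,014.98. Over-quota duty = $415,273.80 × 26.5% = $110,047.56.
Line duty = $14,014.98 + $110,047.56 = $124,062.54.
Line 2 (3578.04, Belania, 3,513 m², $268,393.20):
Base rate for 3578.04 is $6.88/m².
Additional duty on 3578.04 from Belania: +48.8% ad valorem. Applied ad valorem rate = 48.8%.
Duty = $268,393.20 × 48.8% + 3,513 × $6.88 = $155,145.32.
Line 3 (3131.74, Junica, 601 kg, $42,977.51):
Base rate for 3131.74 is 33.5%.
Origin Junica qualifies under the Ulune–Junica agreement and 3131.74 is covered: preferential rate 30% applies instead.
The additional-duty order on 3131.74 targets Belania, not Junica; it does not apply.
Duty = $42,977.51 × 30% = $12,893.25.
Total = $124,062.54 + $155,145.32 + $12,893.25 = $292,101.11.

$292,101.11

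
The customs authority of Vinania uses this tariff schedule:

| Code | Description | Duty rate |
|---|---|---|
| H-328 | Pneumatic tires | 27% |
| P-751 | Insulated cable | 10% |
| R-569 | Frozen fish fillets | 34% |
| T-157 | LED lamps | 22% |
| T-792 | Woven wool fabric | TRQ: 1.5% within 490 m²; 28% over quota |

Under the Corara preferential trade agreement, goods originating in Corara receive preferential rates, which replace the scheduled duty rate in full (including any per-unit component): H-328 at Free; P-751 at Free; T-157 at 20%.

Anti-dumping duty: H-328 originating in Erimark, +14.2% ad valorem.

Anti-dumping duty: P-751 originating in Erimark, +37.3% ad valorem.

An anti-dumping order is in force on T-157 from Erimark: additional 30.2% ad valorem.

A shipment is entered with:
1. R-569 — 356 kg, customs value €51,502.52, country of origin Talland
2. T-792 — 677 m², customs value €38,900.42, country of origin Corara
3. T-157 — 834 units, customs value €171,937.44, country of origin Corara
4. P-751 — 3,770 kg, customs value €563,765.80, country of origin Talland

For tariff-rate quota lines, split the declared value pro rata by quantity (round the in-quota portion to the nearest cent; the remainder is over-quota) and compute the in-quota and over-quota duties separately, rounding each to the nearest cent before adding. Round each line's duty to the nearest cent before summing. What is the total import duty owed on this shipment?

€111,705.87

Line 1 (R-569, Talland, 356 kg, €51,502.52):
Base rate for R-569 is 34%.
Duty = €51,502.52 × 34% = €17,510.86.
Line 2 (T-792, Corara, 677 m², €38,900.42):
Code T-792 is under a tariff-rate quota (threshold 490 m²). In-quota: 490 m² at 1.5%; over-quota: 187 m² at 28%.
Pro-rata value split: in-quota = €38,900.42 × 490/677 = €28,155.40; over-quota = €38,900.42 − €28,155.40 = €10,745.02.
In-quota duty = €28,155.40 × 1.5% = €422.33. Over-quota duty = €10,745.02 × 28% = €3,008.61.
Line duty = €422.33 + €3,008.61 = €3,430.94.
Line 3 (T-157, Corara, 834 units, €171,937.44):
Base rate for T-157 is 22%.
Origin Corara qualifies under the Vinania–Corara agreement and T-157 is covered: preferential rate 20% applies instead.
The additional-duty order on T-157 targets Erimark, not Corara; it does not apply.
Duty = €171,937.44 × 20% = €34,387.49.
Line 4 (P-751, Talland, 3,770 kg, €563,765.80):
Base rate for P-751 is 10%.
P-751 has an FTA preferential rate, but origin Talland is not Corara; base rate stands.
The additional-duty order on P-751 targets Erimark, not Talland; it does not apply.
Duty = €563,765.80 × 10% = €56,376.58.
Total = €17,510.86 + €3,430.94 + €34,387.49 + €56,376.58 = €111,705.87.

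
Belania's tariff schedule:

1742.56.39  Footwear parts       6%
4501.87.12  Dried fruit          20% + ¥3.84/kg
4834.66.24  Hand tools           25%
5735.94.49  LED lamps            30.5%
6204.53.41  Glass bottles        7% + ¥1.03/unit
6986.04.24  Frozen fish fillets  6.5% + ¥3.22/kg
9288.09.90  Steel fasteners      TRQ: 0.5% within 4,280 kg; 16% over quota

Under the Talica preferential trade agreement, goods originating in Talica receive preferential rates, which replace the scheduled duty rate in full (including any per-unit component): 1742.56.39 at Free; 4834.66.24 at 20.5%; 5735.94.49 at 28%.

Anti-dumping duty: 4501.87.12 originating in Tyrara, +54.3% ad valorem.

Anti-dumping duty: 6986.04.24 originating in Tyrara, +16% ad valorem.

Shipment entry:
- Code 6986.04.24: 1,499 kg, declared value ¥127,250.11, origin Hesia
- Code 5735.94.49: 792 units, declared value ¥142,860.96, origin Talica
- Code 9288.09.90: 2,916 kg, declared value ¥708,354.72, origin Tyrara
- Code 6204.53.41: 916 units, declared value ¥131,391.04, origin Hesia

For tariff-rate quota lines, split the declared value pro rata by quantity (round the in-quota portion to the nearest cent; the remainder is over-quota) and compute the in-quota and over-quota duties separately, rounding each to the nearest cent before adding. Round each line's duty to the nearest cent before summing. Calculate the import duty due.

¥66,781.73

Line 1 (6986.04.24, Hesia, 1,499 kg, ¥127,250.11):
Base rate for 6986.04.24 is 6.5% + ¥3.22/kg.
The additional-duty order on 6986.04.24 targets Tyrara, not Hesia; it does not apply.
Duty = ¥127,250.11 × 6.5% + 1,499 × ¥3.22 = ¥13,098.04.
Line 2 (5735.94.49, Talica, 792 units, ¥142,860.96):
Base rate for 5735.94.49 is 30.5%.
Origin Talica qualifies under the Belania–Talica agreement and 5735.94.49 is covered: preferential rate 28% applies instead.
Duty = ¥142,860.96 × 28% = ¥40,001.07.
Line 3 (9288.09.90, Tyrara, 2,916 kg, ¥708,354.72):
Code 9288.09.90 is under a tariff-rate quota (threshold 4,280 kg). Quantity 2,916 kg is within the quota, so the in-quota rate 0.5% applies to the full value.
Duty = ¥708,354.72 × 0.5% = ¥3,541.77.
Line 4 (6204.53.41, Hesia, 916 units, ¥131,391.04):
Base rate for 6204.53.41 is 7% + ¥1.03/unit.
Duty = ¥131,391.04 × 7% + 916 × ¥1.03 = ¥10,140.85.
Total = ¥13,098.04 + ¥40,001.07 + ¥3,541.77 + ¥10,140.85 = ¥66,781.73.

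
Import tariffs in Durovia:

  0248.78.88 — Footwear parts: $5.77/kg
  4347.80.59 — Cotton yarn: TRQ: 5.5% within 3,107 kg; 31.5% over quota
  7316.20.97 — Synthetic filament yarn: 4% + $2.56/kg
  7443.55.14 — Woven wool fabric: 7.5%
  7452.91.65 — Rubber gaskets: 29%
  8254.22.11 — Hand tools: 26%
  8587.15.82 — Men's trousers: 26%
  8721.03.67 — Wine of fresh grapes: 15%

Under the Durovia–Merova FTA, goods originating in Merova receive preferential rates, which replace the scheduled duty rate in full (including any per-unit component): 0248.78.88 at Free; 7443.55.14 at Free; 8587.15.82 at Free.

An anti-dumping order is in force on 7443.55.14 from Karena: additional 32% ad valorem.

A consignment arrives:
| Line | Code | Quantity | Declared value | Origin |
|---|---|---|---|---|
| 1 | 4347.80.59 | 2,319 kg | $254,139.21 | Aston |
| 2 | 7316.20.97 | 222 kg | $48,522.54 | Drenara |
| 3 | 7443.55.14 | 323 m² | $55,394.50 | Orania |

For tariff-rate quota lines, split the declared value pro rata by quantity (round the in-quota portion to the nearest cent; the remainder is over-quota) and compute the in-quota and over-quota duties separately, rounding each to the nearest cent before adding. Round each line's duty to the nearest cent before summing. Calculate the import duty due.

$20,641.47

Line 1 (4347.80.59, Aston, 2,319 kg, $254,139.21):
Code 4347.80.59 is under a tariff-rate quota (threshold 3,107 kg). Quantity 2,319 kg is within the quota, so the in-quota rate 5.5% applies to the full value.
Duty = $254,139.21 × 5.5% = $13,977.66.
Line 2 (7316.20.97, Drenara, 222 kg, $48,522.54):
Base rate for 7316.20.97 is 4% + $2.56/kg.
Duty = $48,522.54 × 4% + 222 × $2.56 = $2,509.22.
Line 3 (7443.55.14, Orania, 323 m², $55,394.50):
Base rate for 7443.55.14 is 7.5%.
7443.55.14 has an FTA preferential rate, but origin Orania is not Merova; base rate stands.
The additional-duty order on 7443.55.14 targets Karena, not Orania; it does not apply.
Duty = $55,394.50 × 7.5% = $4,154.59.
Total = $13,977.66 + $2,509.22 + $4,154.59 = $20,641.47.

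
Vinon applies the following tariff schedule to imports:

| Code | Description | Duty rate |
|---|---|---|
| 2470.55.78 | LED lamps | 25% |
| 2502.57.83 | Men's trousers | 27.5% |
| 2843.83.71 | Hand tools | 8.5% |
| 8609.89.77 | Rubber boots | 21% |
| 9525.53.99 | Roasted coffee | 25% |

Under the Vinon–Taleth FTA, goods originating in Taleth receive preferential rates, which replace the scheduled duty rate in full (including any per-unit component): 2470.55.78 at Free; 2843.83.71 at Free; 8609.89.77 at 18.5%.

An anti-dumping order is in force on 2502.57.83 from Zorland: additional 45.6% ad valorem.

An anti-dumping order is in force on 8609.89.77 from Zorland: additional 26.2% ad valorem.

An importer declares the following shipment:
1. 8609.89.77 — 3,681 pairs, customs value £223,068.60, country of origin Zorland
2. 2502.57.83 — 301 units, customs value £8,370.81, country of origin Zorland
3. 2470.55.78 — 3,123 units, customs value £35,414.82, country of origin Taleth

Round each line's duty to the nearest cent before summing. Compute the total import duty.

Line 1 (8609.89.77, Zorland, 3,681 pairs, £223,068.60):
Base rate for 8609.89.77 is 21%.
8609.89.77 has an FTA preferential rate, but origin Zorland is not Taleth; base rate stands.
Additional duty on 8609.89.77 from Zorland: +26.2%. Applied ad valorem rate: 21% + 26.2% = 47.2%.
Duty = £223,068.60 × 47.2% = £105,288.38.
Line 2 (2502.57.83, Zorland, 301 units, £8,370.81):
Base rate for 2502.57.83 is 27.5%.
Additional duty on 2502.57.83 from Zorland: +45.6%. Applied ad valorem rate: 27.5% + 45.6% = 73.1%.
Duty = £8,370.81 × 73.1% = £6,119.06.
Line 3 (2470.55.78, Taleth, 3,123 units, £35,414.82):
Base rate for 2470.55.78 is 25%.
Origin Taleth qualifies under the Vinon–Taleth agreement and 2470.55.78 is covered: preferential rate Free applies instead.
Duty = £35,414.82 × 0% = £0.00.
Total = £105,288.38 + £6,119.06 + £0.00 = £111,407.44.

£111,407.44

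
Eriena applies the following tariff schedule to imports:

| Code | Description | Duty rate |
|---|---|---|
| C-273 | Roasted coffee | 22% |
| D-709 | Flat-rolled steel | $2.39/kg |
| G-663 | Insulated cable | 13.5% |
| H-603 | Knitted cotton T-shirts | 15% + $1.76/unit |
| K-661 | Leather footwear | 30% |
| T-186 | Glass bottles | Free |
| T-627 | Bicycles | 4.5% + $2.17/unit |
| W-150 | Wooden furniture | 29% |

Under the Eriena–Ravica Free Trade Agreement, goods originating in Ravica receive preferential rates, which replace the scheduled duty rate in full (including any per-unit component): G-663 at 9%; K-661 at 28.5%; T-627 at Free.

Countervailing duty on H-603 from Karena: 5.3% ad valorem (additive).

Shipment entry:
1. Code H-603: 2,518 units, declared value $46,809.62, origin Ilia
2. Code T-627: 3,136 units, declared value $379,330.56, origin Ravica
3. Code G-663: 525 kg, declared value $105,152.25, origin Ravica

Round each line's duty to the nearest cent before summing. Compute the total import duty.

$20,916.82

Line 1 (H-603, Ilia, 2,518 units, $46,809.62):
Base rate for H-603 is 15% + $1.76/unit.
The additional-duty order on H-603 targets Karena, not Ilia; it does not apply.
Duty = $46,809.62 × 15% + 2,518 × $1.76 = $11,453.12.
Line 2 (T-627, Ravica, 3,136 units, $379,330.56):
Base rate for T-627 is 4.5% + $2.17/unit.
Origin Ravica qualifies under the Eriena–Ravica agreement and T-627 is covered: preferential rate Free applies instead.
Duty = $379,330.56 × 0% = $0.00.
Line 3 (G-663, Ravica, 525 kg, $105,152.25):
Base rate for G-663 is 13.5%.
Origin Ravica qualifies under the Eriena–Ravica agreement and G-663 is covered: preferential rate 9% applies instead.
Duty = $105,152.25 × 9% = $9,463.70.
Total = $11,453.12 + $0.00 + $9,463.70 = $20,916.82.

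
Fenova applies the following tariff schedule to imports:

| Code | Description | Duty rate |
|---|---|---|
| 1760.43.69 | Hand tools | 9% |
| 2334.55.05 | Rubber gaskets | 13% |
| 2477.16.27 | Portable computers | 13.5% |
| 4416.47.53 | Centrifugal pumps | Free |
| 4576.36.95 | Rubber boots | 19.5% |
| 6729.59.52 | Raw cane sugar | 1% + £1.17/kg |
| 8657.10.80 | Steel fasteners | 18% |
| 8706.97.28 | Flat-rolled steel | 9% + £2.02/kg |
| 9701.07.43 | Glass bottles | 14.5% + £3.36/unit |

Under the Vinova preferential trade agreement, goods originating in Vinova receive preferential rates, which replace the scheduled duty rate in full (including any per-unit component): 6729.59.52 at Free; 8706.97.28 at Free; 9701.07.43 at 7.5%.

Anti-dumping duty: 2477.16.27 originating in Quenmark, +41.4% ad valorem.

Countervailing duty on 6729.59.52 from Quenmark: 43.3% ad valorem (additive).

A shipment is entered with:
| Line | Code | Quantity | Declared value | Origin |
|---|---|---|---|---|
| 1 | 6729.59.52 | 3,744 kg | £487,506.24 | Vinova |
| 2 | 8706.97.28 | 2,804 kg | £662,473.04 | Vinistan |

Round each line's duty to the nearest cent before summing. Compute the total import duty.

Line 1 (6729.59.52, Vinova, 3,744 kg, £487,506.24):
Base rate for 6729.59.52 is 1% + £1.17/kg.
Origin Vinova qualifies under the Fenova–Vinova agreement and 6729.59.52 is covered: preferential rate Free applies instead.
The additional-duty order on 6729.59.52 targets Quenmark, not Vinova; it does not apply.
Duty = £487,506.24 × 0% = £0.00.
Line 2 (8706.97.28, Vinistan, 2,804 kg, £662,473.04):
Base rate for 8706.97.28 is 9% + £2.02/kg.
8706.97.28 has an FTA preferential rate, but origin Vinistan is not Vinova; base rate stands.
Duty = £662,473.04 × 9% + 2,804 × £2.02 = £65,286.65.
Total = £0.00 + £65,286.65 = £65,286.65.

£65,286.65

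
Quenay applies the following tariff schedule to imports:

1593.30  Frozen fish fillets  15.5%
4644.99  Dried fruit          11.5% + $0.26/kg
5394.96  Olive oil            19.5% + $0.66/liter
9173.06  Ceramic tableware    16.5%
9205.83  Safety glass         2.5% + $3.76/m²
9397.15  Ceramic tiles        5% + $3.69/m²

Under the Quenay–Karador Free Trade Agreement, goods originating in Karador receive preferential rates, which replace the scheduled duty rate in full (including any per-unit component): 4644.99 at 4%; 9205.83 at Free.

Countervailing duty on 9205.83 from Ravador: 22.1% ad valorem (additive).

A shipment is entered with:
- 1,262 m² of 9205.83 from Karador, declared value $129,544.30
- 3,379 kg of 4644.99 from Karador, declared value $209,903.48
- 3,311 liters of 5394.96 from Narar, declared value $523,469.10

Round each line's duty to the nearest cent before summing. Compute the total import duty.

$112,657.87

Line 1 (9205.83, Karador, 1,262 m², $129,544.30):
Base rate for 9205.83 is 2.5% + $3.76/m².
Origin Karador qualifies under the Quenay–Karador agreement and 9205.83 is covered: preferential rate Free applies instead.
The additional-duty order on 9205.83 targets Ravador, not Karador; it does not apply.
Duty = $129,544.30 × 0% = $0.00.
Line 2 (4644.99, Karador, 3,379 kg, $209,903.48):
Base rate for 4644.99 is 11.5% + $0.26/kg.
Origin Karador qualifies under the Quenay–Karador agreement and 4644.99 is covered: preferential rate 4% applies instead.
Duty = $209,903.48 × 4% = $8,396.14.
Line 3 (5394.96, Narar, 3,311 liters, $523,469.10):
Base rate for 5394.96 is 19.5% + $0.66/liter.
Duty = $523,469.10 × 19.5% + 3,311 × $0.66 = $104,261.73.
Total = $0.00 + $8,396.14 + $104,261.73 = $112,657.87.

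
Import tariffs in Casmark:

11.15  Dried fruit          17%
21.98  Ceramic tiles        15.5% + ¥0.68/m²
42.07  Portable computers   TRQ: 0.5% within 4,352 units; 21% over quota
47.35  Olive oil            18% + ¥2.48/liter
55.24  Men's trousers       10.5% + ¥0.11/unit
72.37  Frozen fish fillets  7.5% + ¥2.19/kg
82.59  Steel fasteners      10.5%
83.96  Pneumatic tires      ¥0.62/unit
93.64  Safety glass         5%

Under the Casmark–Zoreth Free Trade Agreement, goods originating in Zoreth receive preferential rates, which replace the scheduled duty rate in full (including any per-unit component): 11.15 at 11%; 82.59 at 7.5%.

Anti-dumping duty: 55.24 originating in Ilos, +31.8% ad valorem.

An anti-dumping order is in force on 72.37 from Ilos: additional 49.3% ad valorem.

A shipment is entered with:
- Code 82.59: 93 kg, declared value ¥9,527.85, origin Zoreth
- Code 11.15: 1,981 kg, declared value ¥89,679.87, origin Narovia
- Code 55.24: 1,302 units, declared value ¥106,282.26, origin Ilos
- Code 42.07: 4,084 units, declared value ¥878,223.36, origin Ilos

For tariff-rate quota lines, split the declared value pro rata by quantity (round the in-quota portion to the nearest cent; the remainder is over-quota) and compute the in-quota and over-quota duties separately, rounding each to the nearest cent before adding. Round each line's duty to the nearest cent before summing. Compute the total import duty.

¥65,451.91

Line 1 (82.59, Zoreth, 93 kg, ¥9,527.85):
Base rate for 82.59 is 10.5%.
Origin Zoreth qualifies under the Casmark–Zoreth agreement and 82.59 is covered: preferential rate 7.5% applies instead.
Duty = ¥9,527.85 × 7.5% = ¥714.59.
Line 2 (11.15, Narovia, 1,981 kg, ¥89,679.87):
Base rate for 11.15 is 17%.
11.15 has an FTA preferential rate, but origin Narovia is not Zoreth; base rate stands.
Duty = ¥89,679.87 × 17% = ¥15,245.58.
Line 3 (55.24, Ilos, 1,302 units, ¥106,282.26):
Base rate for 55.24 is 10.5% + ¥0.11/unit.
Additional duty on 55.24 from Ilos: +31.8%. Applied ad valorem rate: 10.5% + 31.8% = 42.3%.
Duty = ¥106,282.26 × 42.3% + 1,302 × ¥0.11 = ¥45,100.62.
Line 4 (42.07, Ilos, 4,084 units, ¥878,223.36):
Code 42.07 is under a tariff-rate quota (threshold 4,352 units). Quantity 4,084 units is within the quota, so the in-quota rate 0.5% applies to the full value.
Duty = ¥878,223.36 × 0.5% = ¥4,391.12.
Total = ¥714.59 + ¥15,245.58 + ¥45,100.62 + ¥4,391.12 = ¥65,451.91.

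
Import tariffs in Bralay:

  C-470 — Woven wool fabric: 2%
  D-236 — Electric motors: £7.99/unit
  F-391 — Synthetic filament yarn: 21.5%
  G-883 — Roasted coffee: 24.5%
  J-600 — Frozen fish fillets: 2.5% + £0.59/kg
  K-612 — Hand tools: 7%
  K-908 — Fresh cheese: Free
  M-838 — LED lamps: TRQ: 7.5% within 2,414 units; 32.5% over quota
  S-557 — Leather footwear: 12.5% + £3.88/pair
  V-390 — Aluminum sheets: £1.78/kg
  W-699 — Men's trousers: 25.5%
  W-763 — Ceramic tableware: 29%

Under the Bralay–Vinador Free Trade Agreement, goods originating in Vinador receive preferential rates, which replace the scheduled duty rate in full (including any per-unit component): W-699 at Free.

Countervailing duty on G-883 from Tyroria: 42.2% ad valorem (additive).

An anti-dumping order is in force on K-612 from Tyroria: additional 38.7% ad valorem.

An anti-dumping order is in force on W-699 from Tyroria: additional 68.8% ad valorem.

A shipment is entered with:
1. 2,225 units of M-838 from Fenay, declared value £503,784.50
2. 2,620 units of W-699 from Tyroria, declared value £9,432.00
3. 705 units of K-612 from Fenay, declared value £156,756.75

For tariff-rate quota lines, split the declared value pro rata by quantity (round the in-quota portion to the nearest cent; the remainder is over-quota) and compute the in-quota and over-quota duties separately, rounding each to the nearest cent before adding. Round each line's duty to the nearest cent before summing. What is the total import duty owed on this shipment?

£57,651.19

Line 1 (M-838, Fenay, 2,225 units, £503,784.50):
Code M-838 is under a tariff-rate quota (threshold 2,414 units). Quantity 2,225 units is within the quota, so the in-quota rate 7.5% applies to the full value.
Duty = £503,784.50 × 7.5% = £37,783.84.
Line 2 (W-699, Tyroria, 2,620 units, £9,432.00):
Base rate for W-699 is 25.5%.
W-699 has an FTA preferential rate, but origin Tyroria is not Vinador; base rate stands.
Additional duty on W-699 from Tyroria: +68.8%. Applied ad valorem rate: 25.5% + 68.8% = 94.3%.
Duty = £9,432.00 × 94.3% = £8,894.38.
Line 3 (K-612, Fenay, 705 units, £156,756.75):
Base rate for K-612 is 7%.
The additional-duty order on K-612 targets Tyroria, not Fenay; it does not apply.
Duty = £156,756.75 × 7% = £10,972.97.
Total = £37,783.84 + £8,894.38 + £10,972.97 = £57,651.19.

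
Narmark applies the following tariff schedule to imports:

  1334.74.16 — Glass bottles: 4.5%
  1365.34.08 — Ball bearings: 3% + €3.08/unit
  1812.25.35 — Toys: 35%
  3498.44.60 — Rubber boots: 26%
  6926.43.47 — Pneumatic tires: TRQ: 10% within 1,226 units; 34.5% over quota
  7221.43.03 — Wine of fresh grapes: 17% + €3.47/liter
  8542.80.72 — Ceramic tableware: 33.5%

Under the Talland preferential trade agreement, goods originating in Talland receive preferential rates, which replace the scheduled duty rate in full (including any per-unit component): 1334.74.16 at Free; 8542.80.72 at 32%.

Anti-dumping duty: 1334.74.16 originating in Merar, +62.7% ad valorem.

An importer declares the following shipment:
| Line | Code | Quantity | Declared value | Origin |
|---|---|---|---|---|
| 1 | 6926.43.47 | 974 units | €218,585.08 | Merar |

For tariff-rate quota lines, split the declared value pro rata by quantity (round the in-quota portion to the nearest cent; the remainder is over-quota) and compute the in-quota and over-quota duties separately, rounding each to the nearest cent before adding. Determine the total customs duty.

€21,858.51

Line 1 (6926.43.47, Merar, 974 units, €218,585.08):
Code 6926.43.47 is under a tariff-rate quota (threshold 1,226 units). Quantity 974 units is within the quota, so the in-quota rate 10% applies to the full value.
Duty = €218,585.08 × 10% = €21,858.51.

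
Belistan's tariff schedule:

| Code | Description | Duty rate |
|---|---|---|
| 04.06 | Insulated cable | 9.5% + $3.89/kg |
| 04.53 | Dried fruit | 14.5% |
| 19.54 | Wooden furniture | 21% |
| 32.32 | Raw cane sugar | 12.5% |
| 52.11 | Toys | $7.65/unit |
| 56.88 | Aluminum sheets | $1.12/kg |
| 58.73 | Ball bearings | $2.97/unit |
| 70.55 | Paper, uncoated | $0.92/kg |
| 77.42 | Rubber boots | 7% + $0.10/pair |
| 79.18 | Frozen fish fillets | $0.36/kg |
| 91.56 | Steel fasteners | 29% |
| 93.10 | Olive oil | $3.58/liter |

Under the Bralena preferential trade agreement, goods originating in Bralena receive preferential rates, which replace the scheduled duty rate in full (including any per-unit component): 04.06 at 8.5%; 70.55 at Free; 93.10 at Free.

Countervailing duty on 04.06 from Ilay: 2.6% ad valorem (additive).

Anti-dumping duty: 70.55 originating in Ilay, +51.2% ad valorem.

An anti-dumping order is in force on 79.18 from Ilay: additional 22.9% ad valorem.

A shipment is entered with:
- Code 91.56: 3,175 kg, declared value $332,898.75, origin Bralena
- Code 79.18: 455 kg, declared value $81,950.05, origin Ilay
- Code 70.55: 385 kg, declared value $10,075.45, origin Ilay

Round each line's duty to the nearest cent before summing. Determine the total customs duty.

Line 1 (91.56, Bralena, 3,175 kg, $332,898.75):
Base rate for 91.56 is 29%.
Origin Bralena is the FTA partner but 91.56 is not on the preference list; base rate stands.
Duty = $332,898.75 × 29% = $96,540.64.
Line 2 (79.18, Ilay, 455 kg, $81,950.05):
Base rate for 79.18 is $0.36/kg.
Additional duty on 79.18 from Ilay: +22.9% ad valorem. Applied ad valorem rate = 22.9%.
Duty = $81,950.05 × 22.9% + 455 × $0.36 = $18,930.36.
Line 3 (70.55, Ilay, 385 kg, $10,075.45):
Base rate for 70.55 is $0.92/kg.
70.55 has an FTA preferential rate, but origin Ilay is not Bralena; base rate stands.
Additional duty on 70.55 from Ilay: +51.2% ad valorem. Applied ad valorem rate = 51.2%.
Duty = $10,075.45 × 51.2% + 385 × $0.92 = $5,512.83.
Total = $96,540.64 + $18,930.36 + $5,512.83 = $120,983.83.

$120,983.83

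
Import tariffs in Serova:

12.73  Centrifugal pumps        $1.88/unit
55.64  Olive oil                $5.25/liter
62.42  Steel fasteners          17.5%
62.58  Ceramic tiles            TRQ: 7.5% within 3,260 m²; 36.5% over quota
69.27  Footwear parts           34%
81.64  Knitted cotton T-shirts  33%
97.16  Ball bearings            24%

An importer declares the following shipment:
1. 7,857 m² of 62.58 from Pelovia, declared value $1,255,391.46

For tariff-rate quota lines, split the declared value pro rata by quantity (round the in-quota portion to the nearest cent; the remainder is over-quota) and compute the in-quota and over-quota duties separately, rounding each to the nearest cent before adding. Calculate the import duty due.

Line 1 (62.58, Pelovia, 7,857 m², $1,255,391.46):
Code 62.58 is under a tariff-rate quota (threshold 3,260 m²). In-quota: 3,260 m² at 7.5%; over-quota: 4,597 m² at 36.5%.
Pro-rata value split: in-quota = $1,255,391.46 × 3,260/7,857 = $520,882.80; over-quota = $1,255,391.46 − $520,882.80 = $734,508.66.
In-quota duty = $520,882.80 × 7.5% = $39,066.21. Over-quota duty = $734,508.66 × 36.5% = $268,095.66.
Line duty = $39,066.21 + $268,095.66 = $307,161.87.

$307,161.87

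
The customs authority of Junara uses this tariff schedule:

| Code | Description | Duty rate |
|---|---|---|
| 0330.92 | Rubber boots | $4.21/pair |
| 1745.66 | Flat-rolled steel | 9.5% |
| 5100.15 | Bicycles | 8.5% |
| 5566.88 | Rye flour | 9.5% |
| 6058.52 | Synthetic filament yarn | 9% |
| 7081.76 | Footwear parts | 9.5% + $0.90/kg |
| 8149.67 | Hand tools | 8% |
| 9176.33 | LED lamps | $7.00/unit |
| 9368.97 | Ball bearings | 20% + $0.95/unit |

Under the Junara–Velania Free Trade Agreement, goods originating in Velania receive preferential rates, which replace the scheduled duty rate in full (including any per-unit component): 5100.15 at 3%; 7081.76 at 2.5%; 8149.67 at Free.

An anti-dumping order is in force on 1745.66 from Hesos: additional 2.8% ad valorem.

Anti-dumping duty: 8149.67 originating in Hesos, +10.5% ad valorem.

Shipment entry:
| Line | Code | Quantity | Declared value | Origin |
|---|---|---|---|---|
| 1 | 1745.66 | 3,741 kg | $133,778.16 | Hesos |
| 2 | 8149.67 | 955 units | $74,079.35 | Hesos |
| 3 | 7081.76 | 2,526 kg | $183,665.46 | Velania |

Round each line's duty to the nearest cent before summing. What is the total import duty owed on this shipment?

Line 1 (1745.66, Hesos, 3,741 kg, $133,778.16):
Base rate for 1745.66 is 9.5%.
Additional duty on 1745.66 from Hesos: +2.8%. Applied ad valorem rate: 9.5% + 2.8% = 12.3%.
Duty = $133,778.16 × 12.3% = $16,454.71.
Line 2 (8149.67, Hesos, 955 units, $74,079.35):
Base rate for 8149.67 is 8%.
8149.67 has an FTA preferential rate, but origin Hesos is not Velania; base rate stands.
Additional duty on 8149.67 from Hesos: +10.5%. Applied ad valorem rate: 8% + 10.5% = 18.5%.
Duty = $74,079.35 × 18.5% = $13,704.68.
Line 3 (7081.76, Velania, 2,526 kg, $183,665.46):
Base rate for 7081.76 is 9.5% + $0.90/kg.
Origin Velania qualifies under the Junara–Velania agreement and 7081.76 is covered: preferential rate 2.5% applies instead.
Duty = $183,665.46 × 2.5% = $4,591.64.
Total = $16,454.71 + $13,704.68 + $4,591.64 = $34,751.03.

$34,751.03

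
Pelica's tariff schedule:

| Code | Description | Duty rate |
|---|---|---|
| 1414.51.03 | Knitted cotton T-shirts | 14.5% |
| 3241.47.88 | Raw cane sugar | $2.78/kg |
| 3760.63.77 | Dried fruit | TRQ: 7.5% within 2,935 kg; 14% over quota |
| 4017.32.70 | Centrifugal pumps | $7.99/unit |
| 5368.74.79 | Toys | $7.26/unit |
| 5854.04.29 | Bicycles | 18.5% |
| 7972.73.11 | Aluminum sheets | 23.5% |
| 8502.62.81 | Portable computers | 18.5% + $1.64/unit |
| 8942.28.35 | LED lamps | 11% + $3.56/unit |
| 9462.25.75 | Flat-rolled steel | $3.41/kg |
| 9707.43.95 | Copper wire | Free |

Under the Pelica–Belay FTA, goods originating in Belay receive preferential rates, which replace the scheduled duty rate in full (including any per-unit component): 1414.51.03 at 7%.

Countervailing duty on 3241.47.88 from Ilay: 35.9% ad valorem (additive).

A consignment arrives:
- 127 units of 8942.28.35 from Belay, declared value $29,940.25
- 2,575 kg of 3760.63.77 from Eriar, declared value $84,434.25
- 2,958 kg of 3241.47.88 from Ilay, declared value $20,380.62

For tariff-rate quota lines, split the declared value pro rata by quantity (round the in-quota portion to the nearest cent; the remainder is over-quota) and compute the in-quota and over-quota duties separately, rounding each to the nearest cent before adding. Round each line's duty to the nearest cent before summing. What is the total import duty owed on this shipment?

$25,618.00

Line 1 (8942.28.35, Belay, 127 units, $29,940.25):
Base rate for 8942.28.35 is 11% + $3.56/unit.
Origin Belay is the FTA partner but 8942.28.35 is not on the preference list; base rate stands.
Duty = $29,940.25 × 11% + 127 × $3.56 = $3,745.55.
Line 2 (3760.63.77, Eriar, 2,575 kg, $84,434.25):
Code 3760.63.77 is under a tariff-rate quota (threshold 2,935 kg). Quantity 2,575 kg is within the quota, so the in-quota rate 7.5% applies to the full value.
Duty = $84,434.25 × 7.5% = $6,332.57.
Line 3 (3241.47.88, Ilay, 2,958 kg, $20,380.62):
Base rate for 3241.47.88 is $2.78/kg.
Additional duty on 3241.47.88 from Ilay: +35.9% ad valorem. Applied ad valorem rate = 35.9%.
Duty = $20,380.62 × 35.9% + 2,958 × $2.78 = $15,539.88.
Total = $3,745.55 + $6,332.57 + $15,539.88 = $25,618.00.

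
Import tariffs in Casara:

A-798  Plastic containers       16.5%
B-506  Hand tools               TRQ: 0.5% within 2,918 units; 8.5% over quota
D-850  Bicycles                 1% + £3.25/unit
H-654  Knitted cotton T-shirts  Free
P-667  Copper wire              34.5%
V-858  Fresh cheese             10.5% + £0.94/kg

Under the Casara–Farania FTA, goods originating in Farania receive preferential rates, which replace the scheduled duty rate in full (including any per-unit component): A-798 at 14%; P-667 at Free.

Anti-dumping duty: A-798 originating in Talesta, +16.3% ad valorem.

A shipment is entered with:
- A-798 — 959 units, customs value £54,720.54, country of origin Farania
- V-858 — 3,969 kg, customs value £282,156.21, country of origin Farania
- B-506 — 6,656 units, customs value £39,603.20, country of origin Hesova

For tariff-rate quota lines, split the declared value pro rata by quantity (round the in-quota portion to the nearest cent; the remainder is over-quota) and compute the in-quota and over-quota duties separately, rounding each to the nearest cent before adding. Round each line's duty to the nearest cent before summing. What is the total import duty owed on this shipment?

£42,995.44

Line 1 (A-798, Farania, 959 units, £54,720.54):
Base rate for A-798 is 16.5%.
Origin Farania qualifies under the Casara–Farania agreement and A-798 is covered: preferential rate 14% applies instead.
The additional-duty order on A-798 targets Talesta, not Farania; it does not apply.
Duty = £54,720.54 × 14% = £7,660.88.
Line 2 (V-858, Farania, 3,969 kg, £282,156.21):
Base rate for V-858 is 10.5% + £0.94/kg.
Origin Farania is the FTA partner but V-858 is not on the preference list; base rate stands.
Duty = £282,156.21 × 10.5% + 3,969 × £0.94 = £33,357.26.
Line 3 (B-506, Hesova, 6,656 units, £39,603.20):
Code B-506 is under a tariff-rate quota (threshold 2,918 units). In-quota: 2,918 units at 0.5%; over-quota: 3,738 units at 8.5%.
Pro-rata value split: in-quota = £39,603.20 × 2,918/6,656 = £17,362.10; over-quota = £39,603.20 − £17,362.10 = £22,241.10.
In-quota duty = £17,362.10 × 0.5% = £86.81. Over-quota duty = £22,241.10 × 8.5% = £1,890.49.
Line duty = £86.81 + £1,890.49 = £1,977.30.
Total = £7,660.88 + £33,357.26 + £1,977.30 = £42,995.44.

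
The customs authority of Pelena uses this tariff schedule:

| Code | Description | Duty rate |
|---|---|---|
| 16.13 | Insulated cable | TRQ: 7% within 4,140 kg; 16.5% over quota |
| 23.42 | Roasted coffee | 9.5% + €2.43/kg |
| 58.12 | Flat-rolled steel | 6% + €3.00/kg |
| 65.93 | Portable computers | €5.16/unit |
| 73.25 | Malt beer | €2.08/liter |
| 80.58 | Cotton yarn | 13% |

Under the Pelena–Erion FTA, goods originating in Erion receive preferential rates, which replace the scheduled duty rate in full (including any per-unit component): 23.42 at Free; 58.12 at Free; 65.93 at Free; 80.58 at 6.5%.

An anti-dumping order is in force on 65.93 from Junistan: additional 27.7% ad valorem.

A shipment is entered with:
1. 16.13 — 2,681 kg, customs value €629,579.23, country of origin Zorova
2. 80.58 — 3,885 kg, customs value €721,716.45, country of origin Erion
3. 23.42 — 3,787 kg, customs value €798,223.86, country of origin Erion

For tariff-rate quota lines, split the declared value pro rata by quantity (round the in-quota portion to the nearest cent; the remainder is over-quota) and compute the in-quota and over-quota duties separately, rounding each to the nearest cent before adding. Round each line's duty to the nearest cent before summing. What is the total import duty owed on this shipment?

€90,982.12

Line 1 (16.13, Zorova, 2,681 kg, €629,579.23):
Code 16.13 is under a tariff-rate quota (threshold 4,140 kg). Quantity 2,681 kg is within the quota, so the in-quota rate 7% applies to the full value.
Duty = €629,579.23 × 7% = €44,070.55.
Line 2 (80.58, Erion, 3,885 kg, €721,716.45):
Base rate for 80.58 is 13%.
Origin Erion qualifies under the Pelena–Erion agreement and 80.58 is covered: preferential rate 6.5% applies instead.
Duty = €721,716.45 × 6.5% = €46,911.57.
Line 3 (23.42, Erion, 3,787 kg, €798,223.86):
Base rate for 23.42 is 9.5% + €2.43/kg.
Origin Erion qualifies under the Pelena–Erion agreement and 23.42 is covered: preferential rate Free applies instead.
Duty = €798,223.86 × 0% = €0.00.
Total = €44,070.55 + €46,911.57 + €0.00 = €90,982.12.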